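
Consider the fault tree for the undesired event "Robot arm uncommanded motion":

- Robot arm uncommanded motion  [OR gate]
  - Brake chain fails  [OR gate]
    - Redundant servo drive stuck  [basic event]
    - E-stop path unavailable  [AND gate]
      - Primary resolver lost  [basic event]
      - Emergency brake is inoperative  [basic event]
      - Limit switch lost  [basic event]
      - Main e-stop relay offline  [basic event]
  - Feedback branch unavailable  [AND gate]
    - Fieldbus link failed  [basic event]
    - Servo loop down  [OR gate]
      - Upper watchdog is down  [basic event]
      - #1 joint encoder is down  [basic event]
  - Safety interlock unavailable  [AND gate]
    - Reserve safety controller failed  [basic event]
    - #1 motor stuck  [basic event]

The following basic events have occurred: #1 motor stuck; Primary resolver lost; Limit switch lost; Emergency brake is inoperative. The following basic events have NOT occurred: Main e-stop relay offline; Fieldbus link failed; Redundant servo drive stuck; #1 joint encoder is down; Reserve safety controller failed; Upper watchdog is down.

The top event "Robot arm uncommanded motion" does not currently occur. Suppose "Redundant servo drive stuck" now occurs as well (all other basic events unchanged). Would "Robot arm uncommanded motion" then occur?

Counterfactual: set "Redundant servo drive stuck" to occurred.
E-stop path unavailable [AND]: Primary resolver lost=occurs, Emergency brake is inoperative=occurs, Limit switch lost=occurs, Main e-stop relay offline=not → not all inputs occur → does not occur.
Brake chain fails [OR]: Redundant servo drive stuck=occurs, E-stop path unavailable=not → at least one input occurs → occurs.
Servo loop down [OR]: Upper watchdog is down=not, #1 joint encoder is down=not → no input occurs → does not occur.
Feedback branch unavailable [AND]: Fieldbus link failed=not, Servo loop down=not → not all inputs occur → does not occur.
Safety interlock unavailable [AND]: Reserve safety controller failed=not, #1 motor stuck=occurs → not all inputs occur → does not occur.
Robot arm uncommanded motion [OR]: Brake chain fails=occurs, Feedback branch unavailable=not, Safety interlock unavailable=not → at least one input occurs → occurs.

Yes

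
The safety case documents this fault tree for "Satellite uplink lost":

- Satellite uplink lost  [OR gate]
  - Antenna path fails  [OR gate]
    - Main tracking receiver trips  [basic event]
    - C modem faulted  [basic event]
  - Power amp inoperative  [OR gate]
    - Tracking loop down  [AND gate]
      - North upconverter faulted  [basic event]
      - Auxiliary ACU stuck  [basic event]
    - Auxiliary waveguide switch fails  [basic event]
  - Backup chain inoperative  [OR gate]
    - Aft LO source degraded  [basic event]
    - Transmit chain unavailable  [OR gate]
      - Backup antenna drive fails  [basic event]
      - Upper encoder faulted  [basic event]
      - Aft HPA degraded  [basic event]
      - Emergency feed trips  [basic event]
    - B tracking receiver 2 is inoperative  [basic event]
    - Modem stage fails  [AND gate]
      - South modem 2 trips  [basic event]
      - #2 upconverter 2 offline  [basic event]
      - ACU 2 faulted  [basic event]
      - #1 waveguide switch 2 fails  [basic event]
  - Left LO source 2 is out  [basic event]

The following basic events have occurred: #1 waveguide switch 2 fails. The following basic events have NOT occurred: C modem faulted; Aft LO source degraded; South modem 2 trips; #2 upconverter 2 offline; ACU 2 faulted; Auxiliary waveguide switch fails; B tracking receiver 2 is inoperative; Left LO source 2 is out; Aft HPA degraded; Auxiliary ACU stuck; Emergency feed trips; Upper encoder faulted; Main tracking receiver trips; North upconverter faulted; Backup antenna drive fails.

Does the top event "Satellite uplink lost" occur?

Antenna path fails [OR]: Main tracking receiver trips=not, C modem faulted=not → no input occurs → does not occur.
Tracking loop down [AND]: North upconverter faulted=not, Auxiliary ACU stuck=not → not all inputs occur → does not occur.
Power amp inoperative [OR]: Tracking loop down=not, Auxiliary waveguide switch fails=not → no input occurs → does not occur.
Transmit chain unavailable [OR]: Backup antenna drive fails=not, Upper encoder faulted=not, Aft HPA degraded=not, Emergency feed trips=not → no input occurs → does not occur.
Modem stage fails [AND]: South modem 2 trips=not, #2 upconverter 2 offline=not, ACU 2 faulted=not, #1 waveguide switch 2 fails=occurs → not all inputs occur → does not occur.
Backup chain inoperative [OR]: Aft LO source degraded=not, Transmit chain unavailable=not, B tracking receiver 2 is inoperative=not, Modem stage fails=not → no input occurs → does not occur.
Satellite uplink lost [OR]: Antenna path fails=not, Power amp inoperative=not, Backup chain inoperative=not, Left LO source 2 is out=not → no input occurs → does not occur.

No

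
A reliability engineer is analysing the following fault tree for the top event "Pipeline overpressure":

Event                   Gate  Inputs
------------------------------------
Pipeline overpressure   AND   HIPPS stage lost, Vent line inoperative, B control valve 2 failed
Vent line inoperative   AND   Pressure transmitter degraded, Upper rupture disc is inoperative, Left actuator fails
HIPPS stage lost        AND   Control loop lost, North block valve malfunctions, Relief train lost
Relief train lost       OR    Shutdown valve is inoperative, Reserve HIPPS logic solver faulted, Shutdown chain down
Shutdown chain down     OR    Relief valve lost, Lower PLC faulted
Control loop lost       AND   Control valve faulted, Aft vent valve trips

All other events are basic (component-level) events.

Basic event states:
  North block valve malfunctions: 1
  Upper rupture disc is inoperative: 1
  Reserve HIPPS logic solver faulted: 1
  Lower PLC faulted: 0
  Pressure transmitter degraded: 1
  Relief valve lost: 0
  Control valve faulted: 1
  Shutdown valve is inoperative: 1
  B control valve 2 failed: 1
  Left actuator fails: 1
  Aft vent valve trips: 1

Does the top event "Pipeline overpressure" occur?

Control loop lost [AND]: Control valve faulted=occurs, Aft vent valve trips=occurs → all inputs occur → occurs.
Shutdown chain down [OR]: Relief valve lost=not, Lower PLC faulted=not → no input occurs → does not occur.
Relief train lost [OR]: Shutdown valve is inoperative=occurs, Reserve HIPPS logic solver faulted=occurs, Shutdown chain down=not → at least one input occurs → occurs.
HIPPS stage lost [AND]: Control loop lost=occurs, North block valve malfunctions=occurs, Relief train lost=occurs → all inputs occur → occurs.
Vent line inoperative [AND]: Pressure transmitter degraded=occurs, Upper rupture disc is inoperative=occurs, Left actuator fails=occurs → all inputs occur → occurs.
Pipeline overpressure [AND]: HIPPS stage lost=occurs, Vent line inoperative=occurs, B control valve 2 failed=occurs → all inputs occur → occurs.

Yes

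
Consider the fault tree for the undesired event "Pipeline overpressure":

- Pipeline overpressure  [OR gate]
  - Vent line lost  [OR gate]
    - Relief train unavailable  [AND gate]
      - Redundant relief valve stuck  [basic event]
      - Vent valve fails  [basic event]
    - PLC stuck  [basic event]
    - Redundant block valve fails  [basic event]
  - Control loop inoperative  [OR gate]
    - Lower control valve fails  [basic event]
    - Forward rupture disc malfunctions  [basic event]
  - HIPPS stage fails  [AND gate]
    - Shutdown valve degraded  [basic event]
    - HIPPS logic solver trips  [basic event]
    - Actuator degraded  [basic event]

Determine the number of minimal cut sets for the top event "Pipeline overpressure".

6

Relief train unavailable [AND]: one cut set from each child combined → 1 × 1 = 1 cut set(s).
Vent line lost [OR]: union of children's cut sets → 3 cut set(s).
Control loop inoperative [OR]: union of children's cut sets → 2 cut set(s).
HIPPS stage fails [AND]: one cut set from each child combined → 1 × 1 × 1 = 1 cut set(s).
Pipeline overpressure [OR]: union of children's cut sets → 6 cut set(s).
Minimal cut sets: {Redundant relief valve stuck, Vent valve fails}; {PLC stuck}; {Redundant block valve fails}; {Lower control valve fails}; {Forward rupture disc malfunctions}; {Actuator degraded, HIPPS logic solver trips, Shutdown valve degraded}.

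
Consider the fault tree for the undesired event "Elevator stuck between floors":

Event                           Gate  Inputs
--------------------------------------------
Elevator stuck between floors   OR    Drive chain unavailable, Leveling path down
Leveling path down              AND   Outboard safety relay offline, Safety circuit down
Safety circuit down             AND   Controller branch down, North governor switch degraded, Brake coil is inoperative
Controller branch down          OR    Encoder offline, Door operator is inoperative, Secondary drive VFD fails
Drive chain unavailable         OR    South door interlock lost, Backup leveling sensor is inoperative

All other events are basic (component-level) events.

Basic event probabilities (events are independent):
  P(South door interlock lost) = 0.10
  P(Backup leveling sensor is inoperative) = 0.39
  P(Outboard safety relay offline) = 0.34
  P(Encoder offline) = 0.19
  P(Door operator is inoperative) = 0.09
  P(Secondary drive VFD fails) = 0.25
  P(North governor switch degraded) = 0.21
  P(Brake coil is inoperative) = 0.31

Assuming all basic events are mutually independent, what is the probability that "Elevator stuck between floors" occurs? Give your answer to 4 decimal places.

0.4564

P(Drive chain unavailable) [OR] = 1 − (1−0.10) × (1−0.39) = 0.451000
P(Controller branch down) [OR] = 1 − (1−0.19) × (1−0.09) × (1−0.25) = 0.447175
P(Safety circuit down) [AND] = 0.447175 × 0.21 × 0.31 = 0.029111
P(Leveling path down) [AND] = 0.34 × 0.029111 = 0.009898
P(Elevator stuck between floors) [OR] = 1 − (1−0.451000) × (1−0.009898) = 0.456434
Rounded to 4 decimal places: P(Elevator stuck between floors) ≈ 0.4564.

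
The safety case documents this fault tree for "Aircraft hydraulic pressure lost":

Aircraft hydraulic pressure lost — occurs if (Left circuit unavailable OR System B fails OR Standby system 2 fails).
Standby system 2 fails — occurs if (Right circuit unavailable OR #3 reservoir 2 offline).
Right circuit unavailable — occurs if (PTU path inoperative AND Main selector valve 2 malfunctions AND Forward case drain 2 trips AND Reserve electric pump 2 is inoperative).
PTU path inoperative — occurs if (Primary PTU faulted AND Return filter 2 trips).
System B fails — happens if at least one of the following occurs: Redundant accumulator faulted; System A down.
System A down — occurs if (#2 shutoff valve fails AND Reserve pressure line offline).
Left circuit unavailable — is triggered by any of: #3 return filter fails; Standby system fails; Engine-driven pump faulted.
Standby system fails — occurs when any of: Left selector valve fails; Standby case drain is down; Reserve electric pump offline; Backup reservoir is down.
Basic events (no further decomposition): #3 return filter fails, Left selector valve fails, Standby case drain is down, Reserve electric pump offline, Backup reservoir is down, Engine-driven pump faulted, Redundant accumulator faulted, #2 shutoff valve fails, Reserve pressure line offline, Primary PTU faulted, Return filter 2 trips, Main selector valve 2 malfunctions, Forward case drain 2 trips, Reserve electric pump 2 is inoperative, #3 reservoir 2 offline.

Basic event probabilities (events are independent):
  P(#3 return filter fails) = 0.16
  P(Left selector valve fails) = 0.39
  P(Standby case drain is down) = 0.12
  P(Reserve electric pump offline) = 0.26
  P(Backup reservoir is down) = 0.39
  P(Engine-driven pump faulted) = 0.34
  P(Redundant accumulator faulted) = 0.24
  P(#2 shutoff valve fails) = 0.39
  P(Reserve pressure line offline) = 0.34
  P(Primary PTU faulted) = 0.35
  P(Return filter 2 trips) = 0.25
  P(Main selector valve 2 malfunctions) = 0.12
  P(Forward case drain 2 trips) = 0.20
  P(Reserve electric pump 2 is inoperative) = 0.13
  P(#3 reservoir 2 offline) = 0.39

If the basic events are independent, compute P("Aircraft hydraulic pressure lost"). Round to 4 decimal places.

0.9460

P(Standby system fails) [OR] = 1 − (1−0.39) × (1−0.12) × (1−0.26) × (1−0.39) = 0.757688
P(Left circuit unavailable) [OR] = 1 − (1−0.16) × (1−0.757688) × (1−0.34) = 0.865662
P(System A down) [AND] = 0.39 × 0.34 = 0.132600
P(System B fails) [OR] = 1 − (1−0.24) × (1−0.132600) = 0.340776
P(PTU path inoperative) [AND] = 0.35 × 0.25 = 0.087500
P(Right circuit unavailable) [AND] = 0.087500 × 0.12 × 0.20 × 0.13 = 0.000273
P(Standby system 2 fails) [OR] = 1 − (1−0.000273) × (1−0.39) = 0.390167
P(Aircraft hydraulic pressure lost) [OR] = 1 − (1−0.865662) × (1−0.340776) × (1−0.390167) = 0.945994
Rounded to 4 decimal places: P(Aircraft hydraulic pressure lost) ≈ 0.9460.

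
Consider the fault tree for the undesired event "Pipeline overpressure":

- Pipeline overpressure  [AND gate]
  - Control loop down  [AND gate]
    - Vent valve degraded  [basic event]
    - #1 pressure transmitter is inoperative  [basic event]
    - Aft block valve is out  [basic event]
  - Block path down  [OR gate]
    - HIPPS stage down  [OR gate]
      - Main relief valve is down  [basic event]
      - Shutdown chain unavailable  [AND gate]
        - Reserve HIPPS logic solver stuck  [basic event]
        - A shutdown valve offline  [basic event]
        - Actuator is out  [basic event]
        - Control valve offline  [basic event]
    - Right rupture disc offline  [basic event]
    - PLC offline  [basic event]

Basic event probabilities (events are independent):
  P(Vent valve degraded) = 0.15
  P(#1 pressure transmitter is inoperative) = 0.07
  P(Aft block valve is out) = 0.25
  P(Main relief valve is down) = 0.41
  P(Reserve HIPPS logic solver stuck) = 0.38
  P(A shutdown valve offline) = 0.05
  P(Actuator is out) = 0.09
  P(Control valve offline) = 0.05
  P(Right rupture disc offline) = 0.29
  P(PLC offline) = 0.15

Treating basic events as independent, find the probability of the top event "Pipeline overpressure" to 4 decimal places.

0.0017

P(Control loop down) [AND] = 0.15 × 0.07 × 0.25 = 0.002625
P(Shutdown chain unavailable) [AND] = 0.38 × 0.05 × 0.09 × 0.05 = 0.000086
P(HIPPS stage down) [OR] = 1 − (1−0.41) × (1−0.000086) = 0.410051
P(Block path down) [OR] = 1 − (1−0.410051) × (1−0.29) × (1−0.15) = 0.643966
P(Pipeline overpressure) [AND] = 0.002625 × 0.643966 = 0.001690
Rounded to 4 decimal places: P(Pipeline overpressure) ≈ 0.0017.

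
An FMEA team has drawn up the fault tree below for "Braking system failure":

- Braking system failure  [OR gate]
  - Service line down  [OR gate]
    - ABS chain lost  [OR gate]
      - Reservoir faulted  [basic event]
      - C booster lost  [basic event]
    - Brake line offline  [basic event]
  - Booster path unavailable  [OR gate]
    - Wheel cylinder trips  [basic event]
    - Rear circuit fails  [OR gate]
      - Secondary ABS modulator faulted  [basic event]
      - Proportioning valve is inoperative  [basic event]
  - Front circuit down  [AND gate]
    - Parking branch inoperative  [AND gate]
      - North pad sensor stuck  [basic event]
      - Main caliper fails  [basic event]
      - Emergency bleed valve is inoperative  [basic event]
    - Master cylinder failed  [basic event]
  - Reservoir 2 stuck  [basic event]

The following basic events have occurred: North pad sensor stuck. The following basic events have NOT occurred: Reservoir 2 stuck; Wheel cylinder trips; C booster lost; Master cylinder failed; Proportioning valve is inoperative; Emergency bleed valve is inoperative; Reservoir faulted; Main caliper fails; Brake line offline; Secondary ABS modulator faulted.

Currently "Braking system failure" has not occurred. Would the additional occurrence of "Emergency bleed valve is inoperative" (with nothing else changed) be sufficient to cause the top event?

No

Counterfactual: set "Emergency bleed valve is inoperative" to occurred.
ABS chain lost [OR]: Reservoir faulted=not, C booster lost=not → no input occurs → does not occur.
Service line down [OR]: ABS chain lost=not, Brake line offline=not → no input occurs → does not occur.
Rear circuit fails [OR]: Secondary ABS modulator faulted=not, Proportioning valve is inoperative=not → no input occurs → does not occur.
Booster path unavailable [OR]: Wheel cylinder trips=not, Rear circuit fails=not → no input occurs → does not occur.
Parking branch inoperative [AND]: North pad sensor stuck=occurs, Main caliper fails=not, Emergency bleed valve is inoperative=occurs → not all inputs occur → does not occur.
Front circuit down [AND]: Parking branch inoperative=not, Master cylinder failed=not → not all inputs occur → does not occur.
Braking system failure [OR]: Service line down=not, Booster path unavailable=not, Front circuit down=not, Reservoir 2 stuck=not → no input occurs → does not occur.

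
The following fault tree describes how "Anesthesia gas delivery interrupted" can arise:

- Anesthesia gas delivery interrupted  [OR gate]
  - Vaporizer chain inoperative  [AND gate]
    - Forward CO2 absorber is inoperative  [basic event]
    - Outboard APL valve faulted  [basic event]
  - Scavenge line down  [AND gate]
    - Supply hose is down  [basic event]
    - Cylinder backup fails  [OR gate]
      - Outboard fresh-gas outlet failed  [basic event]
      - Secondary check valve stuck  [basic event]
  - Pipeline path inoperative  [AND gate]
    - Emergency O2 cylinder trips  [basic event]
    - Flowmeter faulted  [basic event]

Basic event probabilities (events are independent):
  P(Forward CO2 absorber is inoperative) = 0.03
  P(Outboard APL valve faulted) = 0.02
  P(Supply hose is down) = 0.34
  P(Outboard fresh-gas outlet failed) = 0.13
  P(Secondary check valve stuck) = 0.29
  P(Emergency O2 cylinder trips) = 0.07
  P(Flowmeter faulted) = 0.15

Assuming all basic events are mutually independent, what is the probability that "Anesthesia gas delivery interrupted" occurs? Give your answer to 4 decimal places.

P(Vaporizer chain inoperative) [AND] = 0.03 × 0.02 = 0.000600
P(Cylinder backup fails) [OR] = 1 − (1−0.13) × (1−0.29) = 0.382300
P(Scavenge line down) [AND] = 0.34 × 0.382300 = 0.129982
P(Pipeline path inoperative) [AND] = 0.07 × 0.15 = 0.010500
P(Anesthesia gas delivery interrupted) [OR] = 1 − (1−0.000600) × (1−0.129982) × (1−0.010500) = 0.139634
Rounded to 4 decimal places: P(Anesthesia gas delivery interrupted) ≈ 0.1396.

0.1396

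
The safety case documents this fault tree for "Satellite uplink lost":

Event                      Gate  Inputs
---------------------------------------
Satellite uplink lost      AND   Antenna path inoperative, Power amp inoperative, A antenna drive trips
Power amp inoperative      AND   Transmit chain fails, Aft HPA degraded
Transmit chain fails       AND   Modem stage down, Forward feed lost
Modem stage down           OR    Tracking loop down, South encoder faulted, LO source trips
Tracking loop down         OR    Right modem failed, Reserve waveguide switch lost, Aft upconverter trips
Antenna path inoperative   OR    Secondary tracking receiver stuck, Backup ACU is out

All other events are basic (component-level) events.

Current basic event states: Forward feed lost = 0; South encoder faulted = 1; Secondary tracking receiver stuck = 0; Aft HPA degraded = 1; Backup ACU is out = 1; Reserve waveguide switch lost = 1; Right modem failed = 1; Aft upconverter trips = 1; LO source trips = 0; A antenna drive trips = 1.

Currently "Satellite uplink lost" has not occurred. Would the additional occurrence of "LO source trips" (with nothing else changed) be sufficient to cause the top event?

Counterfactual: set "LO source trips" to occurred.
Antenna path inoperative [OR]: Secondary tracking receiver stuck=not, Backup ACU is out=occurs → at least one input occurs → occurs.
Tracking loop down [OR]: Right modem failed=occurs, Reserve waveguide switch lost=occurs, Aft upconverter trips=occurs → at least one input occurs → occurs.
Modem stage down [OR]: Tracking loop down=occurs, South encoder faulted=occurs, LO source trips=occurs → at least one input occurs → occurs.
Transmit chain fails [AND]: Modem stage down=occurs, Forward feed lost=not → not all inputs occur → does not occur.
Power amp inoperative [AND]: Transmit chain fails=not, Aft HPA degraded=occurs → not all inputs occur → does not occur.
Satellite uplink lost [AND]: Antenna path inoperative=occurs, Power amp inoperative=not, A antenna drive trips=occurs → not all inputs occur → does not occur.

No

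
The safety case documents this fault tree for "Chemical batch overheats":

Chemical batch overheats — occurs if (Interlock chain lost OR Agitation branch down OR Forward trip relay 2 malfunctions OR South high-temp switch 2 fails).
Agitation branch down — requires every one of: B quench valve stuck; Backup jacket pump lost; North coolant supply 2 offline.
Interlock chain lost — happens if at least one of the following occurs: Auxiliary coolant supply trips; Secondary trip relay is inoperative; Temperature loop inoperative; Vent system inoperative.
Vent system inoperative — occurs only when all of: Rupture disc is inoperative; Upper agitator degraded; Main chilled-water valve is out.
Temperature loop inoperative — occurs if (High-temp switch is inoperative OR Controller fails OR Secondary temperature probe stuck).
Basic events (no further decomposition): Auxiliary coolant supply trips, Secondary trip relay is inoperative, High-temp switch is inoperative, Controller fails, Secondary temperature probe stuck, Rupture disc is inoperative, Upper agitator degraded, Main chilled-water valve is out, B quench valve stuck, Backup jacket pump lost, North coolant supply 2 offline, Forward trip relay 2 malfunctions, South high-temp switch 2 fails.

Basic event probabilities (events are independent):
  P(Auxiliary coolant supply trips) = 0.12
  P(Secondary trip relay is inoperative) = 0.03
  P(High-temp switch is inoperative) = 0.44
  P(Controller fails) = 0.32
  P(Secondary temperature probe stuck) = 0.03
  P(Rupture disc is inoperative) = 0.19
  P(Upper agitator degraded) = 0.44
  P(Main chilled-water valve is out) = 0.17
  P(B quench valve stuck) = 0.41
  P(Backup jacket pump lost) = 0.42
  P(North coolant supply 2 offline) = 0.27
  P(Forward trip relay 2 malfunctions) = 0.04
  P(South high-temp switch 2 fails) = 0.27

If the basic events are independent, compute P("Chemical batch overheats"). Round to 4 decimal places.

P(Temperature loop inoperative) [OR] = 1 − (1−0.44) × (1−0.32) × (1−0.03) = 0.630624
P(Vent system inoperative) [AND] = 0.19 × 0.44 × 0.17 = 0.014212
P(Interlock chain lost) [OR] = 1 − (1−0.12) × (1−0.03) × (1−0.630624) × (1−0.014212) = 0.689182
P(Agitation branch down) [AND] = 0.41 × 0.42 × 0.27 = 0.046494
P(Chemical batch overheats) [OR] = 1 − (1−0.689182) × (1−0.046494) × (1−0.04) × (1−0.27) = 0.792306
Rounded to 4 decimal places: P(Chemical batch overheats) ≈ 0.7923.

0.7923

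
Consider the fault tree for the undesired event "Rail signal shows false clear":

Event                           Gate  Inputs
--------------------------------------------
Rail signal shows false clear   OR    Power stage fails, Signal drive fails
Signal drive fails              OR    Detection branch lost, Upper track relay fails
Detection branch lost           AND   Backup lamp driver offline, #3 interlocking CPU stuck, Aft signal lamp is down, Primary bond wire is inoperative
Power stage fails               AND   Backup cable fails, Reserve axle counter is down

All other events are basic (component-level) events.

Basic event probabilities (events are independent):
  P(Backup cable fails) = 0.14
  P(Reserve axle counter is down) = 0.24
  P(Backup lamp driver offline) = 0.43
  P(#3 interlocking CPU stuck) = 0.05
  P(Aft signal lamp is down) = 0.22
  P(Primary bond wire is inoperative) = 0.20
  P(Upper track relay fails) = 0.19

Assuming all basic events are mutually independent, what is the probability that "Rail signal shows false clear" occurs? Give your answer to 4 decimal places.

P(Power stage fails) [AND] = 0.14 × 0.24 = 0.033600
P(Detection branch lost) [AND] = 0.43 × 0.05 × 0.22 × 0.20 = 0.000946
P(Signal drive fails) [OR] = 1 − (1−0.000946) × (1−0.19) = 0.190766
P(Rail signal shows false clear) [OR] = 1 − (1−0.033600) × (1−0.190766) = 0.217956
Rounded to 4 decimal places: P(Rail signal shows false clear) ≈ 0.2180.

0.2180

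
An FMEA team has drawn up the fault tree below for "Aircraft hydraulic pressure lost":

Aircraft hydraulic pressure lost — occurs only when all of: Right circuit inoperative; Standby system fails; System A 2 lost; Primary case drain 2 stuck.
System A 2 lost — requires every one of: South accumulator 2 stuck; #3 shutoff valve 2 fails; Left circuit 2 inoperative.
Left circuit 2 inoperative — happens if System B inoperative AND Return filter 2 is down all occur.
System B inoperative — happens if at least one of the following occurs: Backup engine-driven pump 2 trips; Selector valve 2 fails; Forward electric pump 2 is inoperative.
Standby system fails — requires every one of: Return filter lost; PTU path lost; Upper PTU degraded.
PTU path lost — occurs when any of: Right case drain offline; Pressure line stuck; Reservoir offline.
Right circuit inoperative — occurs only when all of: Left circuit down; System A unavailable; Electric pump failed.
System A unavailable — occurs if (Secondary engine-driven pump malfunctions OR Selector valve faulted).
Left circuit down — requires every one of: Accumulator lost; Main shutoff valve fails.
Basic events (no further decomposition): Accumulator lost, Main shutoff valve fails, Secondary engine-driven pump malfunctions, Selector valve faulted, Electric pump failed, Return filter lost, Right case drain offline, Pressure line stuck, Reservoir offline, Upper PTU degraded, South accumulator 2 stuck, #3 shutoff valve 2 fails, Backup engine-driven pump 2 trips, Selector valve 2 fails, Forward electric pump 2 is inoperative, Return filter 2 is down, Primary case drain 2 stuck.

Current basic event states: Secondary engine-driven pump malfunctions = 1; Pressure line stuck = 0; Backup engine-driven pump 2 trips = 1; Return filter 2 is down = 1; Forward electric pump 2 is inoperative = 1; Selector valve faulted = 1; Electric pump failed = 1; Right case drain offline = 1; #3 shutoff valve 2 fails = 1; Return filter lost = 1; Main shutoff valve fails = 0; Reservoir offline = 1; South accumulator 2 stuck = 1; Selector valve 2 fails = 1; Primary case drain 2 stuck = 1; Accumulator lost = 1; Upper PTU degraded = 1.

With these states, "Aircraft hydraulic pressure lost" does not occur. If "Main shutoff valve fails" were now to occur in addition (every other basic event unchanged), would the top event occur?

Counterfactual: set "Main shutoff valve fails" to occurred.
Left circuit down [AND]: Accumulator lost=occurs, Main shutoff valve fails=occurs → all inputs occur → occurs.
System A unavailable [OR]: Secondary engine-driven pump malfunctions=occurs, Selector valve faulted=occurs → at least one input occurs → occurs.
Right circuit inoperative [AND]: Left circuit down=occurs, System A unavailable=occurs, Electric pump failed=occurs → all inputs occur → occurs.
PTU path lost [OR]: Right case drain offline=occurs, Pressure line stuck=not, Reservoir offline=occurs → at least one input occurs → occurs.
Standby system fails [AND]: Return filter lost=occurs, PTU path lost=occurs, Upper PTU degraded=occurs → all inputs occur → occurs.
System B inoperative [OR]: Backup engine-driven pump 2 trips=occurs, Selector valve 2 fails=occurs, Forward electric pump 2 is inoperative=occurs → at least one input occurs → occurs.
Left circuit 2 inoperative [AND]: System B inoperative=occurs, Return filter 2 is down=occurs → all inputs occur → occurs.
System A 2 lost [AND]: South accumulator 2 stuck=occurs, #3 shutoff valve 2 fails=occurs, Left circuit 2 inoperative=occurs → all inputs occur → occurs.
Aircraft hydraulic pressure lost [AND]: Right circuit inoperative=occurs, Standby system fails=occurs, System A 2 lost=occurs, Primary case drain 2 stuck=occurs → all inputs occur → occurs.

Yes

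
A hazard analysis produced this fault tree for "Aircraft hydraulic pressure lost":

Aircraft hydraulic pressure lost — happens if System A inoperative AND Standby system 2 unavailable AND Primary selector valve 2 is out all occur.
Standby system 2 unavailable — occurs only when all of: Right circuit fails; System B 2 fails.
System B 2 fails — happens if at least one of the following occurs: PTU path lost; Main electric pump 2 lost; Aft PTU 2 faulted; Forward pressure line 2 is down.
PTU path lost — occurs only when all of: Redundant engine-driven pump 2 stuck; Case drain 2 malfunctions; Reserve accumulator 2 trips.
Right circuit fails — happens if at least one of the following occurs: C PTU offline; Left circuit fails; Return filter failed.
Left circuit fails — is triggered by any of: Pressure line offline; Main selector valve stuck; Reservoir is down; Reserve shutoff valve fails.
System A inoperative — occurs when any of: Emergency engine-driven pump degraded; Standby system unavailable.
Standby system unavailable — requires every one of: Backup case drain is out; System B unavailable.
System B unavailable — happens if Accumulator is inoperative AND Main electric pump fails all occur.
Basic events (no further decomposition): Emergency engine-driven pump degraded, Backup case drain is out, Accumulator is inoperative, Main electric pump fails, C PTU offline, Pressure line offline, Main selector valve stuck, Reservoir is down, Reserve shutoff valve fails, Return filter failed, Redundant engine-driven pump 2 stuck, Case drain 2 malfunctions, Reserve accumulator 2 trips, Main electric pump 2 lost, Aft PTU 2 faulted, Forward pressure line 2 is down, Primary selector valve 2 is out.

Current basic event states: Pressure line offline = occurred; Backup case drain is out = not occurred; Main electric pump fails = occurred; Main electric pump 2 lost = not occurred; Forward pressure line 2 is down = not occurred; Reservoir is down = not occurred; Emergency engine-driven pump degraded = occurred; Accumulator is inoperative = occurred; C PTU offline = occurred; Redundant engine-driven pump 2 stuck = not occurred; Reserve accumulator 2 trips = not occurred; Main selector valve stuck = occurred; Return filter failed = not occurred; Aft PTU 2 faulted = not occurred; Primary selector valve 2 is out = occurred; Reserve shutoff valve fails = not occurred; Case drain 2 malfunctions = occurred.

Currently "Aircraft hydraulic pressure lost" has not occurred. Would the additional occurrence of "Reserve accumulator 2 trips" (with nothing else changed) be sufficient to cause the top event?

No

Counterfactual: set "Reserve accumulator 2 trips" to occurred.
System B unavailable [AND]: Accumulator is inoperative=occurs, Main electric pump fails=occurs → all inputs occur → occurs.
Standby system unavailable [AND]: Backup case drain is out=not, System B unavailable=occurs → not all inputs occur → does not occur.
System A inoperative [OR]: Emergency engine-driven pump degraded=occurs, Standby system unavailable=not → at least one input occurs → occurs.
Left circuit fails [OR]: Pressure line offline=occurs, Main selector valve stuck=occurs, Reservoir is down=not, Reserve shutoff valve fails=not → at least one input occurs → occurs.
Right circuit fails [OR]: C PTU offline=occurs, Left circuit fails=occurs, Return filter failed=not → at least one input occurs → occurs.
PTU path lost [AND]: Redundant engine-driven pump 2 stuck=not, Case drain 2 malfunctions=occurs, Reserve accumulator 2 trips=occurs → not all inputs occur → does not occur.
System B 2 fails [OR]: PTU path lost=not, Main electric pump 2 lost=not, Aft PTU 2 faulted=not, Forward pressure line 2 is down=not → no input occurs → does not occur.
Standby system 2 unavailable [AND]: Right circuit fails=occurs, System B 2 fails=not → not all inputs occur → does not occur.
Aircraft hydraulic pressure lost [AND]: System A inoperative=occurs, Standby system 2 unavailable=not, Primary selector valve 2 is out=occurs → not all inputs occur → does not occur.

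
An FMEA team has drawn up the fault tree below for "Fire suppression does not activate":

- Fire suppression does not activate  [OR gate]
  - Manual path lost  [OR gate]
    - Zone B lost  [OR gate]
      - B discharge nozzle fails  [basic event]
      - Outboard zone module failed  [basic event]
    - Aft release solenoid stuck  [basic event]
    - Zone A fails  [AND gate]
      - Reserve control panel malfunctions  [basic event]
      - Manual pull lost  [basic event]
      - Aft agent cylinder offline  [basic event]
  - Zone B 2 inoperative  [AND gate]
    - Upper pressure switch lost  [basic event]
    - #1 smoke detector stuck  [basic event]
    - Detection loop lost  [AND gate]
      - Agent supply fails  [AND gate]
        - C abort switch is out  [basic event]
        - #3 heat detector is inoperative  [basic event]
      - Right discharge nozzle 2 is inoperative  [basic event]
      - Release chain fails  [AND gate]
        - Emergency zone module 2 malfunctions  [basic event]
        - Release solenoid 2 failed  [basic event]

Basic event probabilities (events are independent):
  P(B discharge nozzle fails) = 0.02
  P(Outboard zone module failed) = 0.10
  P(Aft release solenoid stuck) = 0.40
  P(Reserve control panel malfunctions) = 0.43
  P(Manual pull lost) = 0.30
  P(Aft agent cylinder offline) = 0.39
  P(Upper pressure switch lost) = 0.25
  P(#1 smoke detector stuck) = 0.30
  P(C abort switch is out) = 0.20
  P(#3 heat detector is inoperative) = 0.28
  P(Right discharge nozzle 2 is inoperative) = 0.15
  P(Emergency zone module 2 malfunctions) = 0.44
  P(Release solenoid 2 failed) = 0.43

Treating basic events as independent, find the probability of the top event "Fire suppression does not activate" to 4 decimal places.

P(Zone B lost) [OR] = 1 − (1−0.02) × (1−0.10) = 0.118000
P(Zone A fails) [AND] = 0.43 × 0.30 × 0.39 = 0.050310
P(Manual path lost) [OR] = 1 − (1−0.118000) × (1−0.40) × (1−0.050310) = 0.497424
P(Agent supply fails) [AND] = 0.20 × 0.28 = 0.056000
P(Release chain fails) [AND] = 0.44 × 0.43 = 0.189200
P(Detection loop lost) [AND] = 0.056000 × 0.15 × 0.189200 = 0.001589
P(Zone B 2 inoperative) [AND] = 0.25 × 0.30 × 0.001589 = 0.000119
P(Fire suppression does not activate) [OR] = 1 − (1−0.497424) × (1−0.000119) = 0.497484
Rounded to 4 decimal places: P(Fire suppression does not activate) ≈ 0.4975.

0.4975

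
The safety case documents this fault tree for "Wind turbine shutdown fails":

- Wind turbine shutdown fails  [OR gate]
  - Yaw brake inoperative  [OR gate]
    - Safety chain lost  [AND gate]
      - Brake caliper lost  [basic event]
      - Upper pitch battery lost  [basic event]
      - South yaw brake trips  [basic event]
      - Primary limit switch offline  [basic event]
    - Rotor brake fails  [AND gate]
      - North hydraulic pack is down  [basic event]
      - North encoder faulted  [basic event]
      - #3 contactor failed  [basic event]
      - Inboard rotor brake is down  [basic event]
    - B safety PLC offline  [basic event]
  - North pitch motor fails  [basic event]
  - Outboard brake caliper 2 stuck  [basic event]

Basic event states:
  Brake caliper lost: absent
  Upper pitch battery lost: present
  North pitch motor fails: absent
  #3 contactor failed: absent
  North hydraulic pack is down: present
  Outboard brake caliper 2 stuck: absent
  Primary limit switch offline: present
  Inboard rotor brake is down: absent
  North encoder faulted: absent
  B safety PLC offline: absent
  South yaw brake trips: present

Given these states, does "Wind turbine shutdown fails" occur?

No

Safety chain lost [AND]: Brake caliper lost=not, Upper pitch battery lost=occurs, South yaw brake trips=occurs, Primary limit switch offline=occurs → not all inputs occur → does not occur.
Rotor brake fails [AND]: North hydraulic pack is down=occurs, North encoder faulted=not, #3 contactor failed=not, Inboard rotor brake is down=not → not all inputs occur → does not occur.
Yaw brake inoperative [OR]: Safety chain lost=not, Rotor brake fails=not, B safety PLC offline=not → no input occurs → does not occur.
Wind turbine shutdown fails [OR]: Yaw brake inoperative=not, North pitch motor fails=not, Outboard brake caliper 2 stuck=not → no input occurs → does not occur.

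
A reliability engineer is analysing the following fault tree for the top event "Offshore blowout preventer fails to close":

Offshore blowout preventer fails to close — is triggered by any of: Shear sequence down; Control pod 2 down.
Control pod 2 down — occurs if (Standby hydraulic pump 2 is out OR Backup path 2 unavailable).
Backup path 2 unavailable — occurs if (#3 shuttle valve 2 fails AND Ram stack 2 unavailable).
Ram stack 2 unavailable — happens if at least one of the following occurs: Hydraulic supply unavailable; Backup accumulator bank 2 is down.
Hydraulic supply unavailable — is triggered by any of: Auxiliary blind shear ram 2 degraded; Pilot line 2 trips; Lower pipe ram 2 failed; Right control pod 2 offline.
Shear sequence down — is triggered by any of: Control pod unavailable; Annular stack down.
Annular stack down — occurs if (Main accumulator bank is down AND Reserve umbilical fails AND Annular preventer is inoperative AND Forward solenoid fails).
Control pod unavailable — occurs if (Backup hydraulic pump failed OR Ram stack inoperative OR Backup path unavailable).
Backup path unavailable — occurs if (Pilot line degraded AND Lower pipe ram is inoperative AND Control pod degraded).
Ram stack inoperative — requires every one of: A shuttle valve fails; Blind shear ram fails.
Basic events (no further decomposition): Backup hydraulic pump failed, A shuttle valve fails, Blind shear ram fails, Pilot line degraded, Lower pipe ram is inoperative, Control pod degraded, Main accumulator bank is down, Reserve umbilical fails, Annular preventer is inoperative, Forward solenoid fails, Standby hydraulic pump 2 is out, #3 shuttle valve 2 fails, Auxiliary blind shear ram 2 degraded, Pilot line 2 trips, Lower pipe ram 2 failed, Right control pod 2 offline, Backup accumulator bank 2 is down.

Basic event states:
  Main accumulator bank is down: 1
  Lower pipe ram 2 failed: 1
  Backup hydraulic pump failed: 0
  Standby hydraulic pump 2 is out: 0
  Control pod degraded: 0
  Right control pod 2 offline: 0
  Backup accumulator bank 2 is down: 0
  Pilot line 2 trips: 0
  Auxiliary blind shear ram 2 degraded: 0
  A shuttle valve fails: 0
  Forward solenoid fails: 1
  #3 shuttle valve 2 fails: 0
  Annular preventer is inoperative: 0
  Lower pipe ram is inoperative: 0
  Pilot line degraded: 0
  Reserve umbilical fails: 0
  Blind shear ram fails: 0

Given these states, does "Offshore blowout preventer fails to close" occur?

Ram stack inoperative [AND]: A shuttle valve fails=not, Blind shear ram fails=not → not all inputs occur → does not occur.
Backup path unavailable [AND]: Pilot line degraded=not, Lower pipe ram is inoperative=not, Control pod degraded=not → not all inputs occur → does not occur.
Control pod unavailable [OR]: Backup hydraulic pump failed=not, Ram stack inoperative=not, Backup path unavailable=not → no input occurs → does not occur.
Annular stack down [AND]: Main accumulator bank is down=occurs, Reserve umbilical fails=not, Annular preventer is inoperative=not, Forward solenoid fails=occurs → not all inputs occur → does not occur.
Shear sequence down [OR]: Control pod unavailable=not, Annular stack down=not → no input occurs → does not occur.
Hydraulic supply unavailable [OR]: Auxiliary blind shear ram 2 degraded=not, Pilot line 2 trips=not, Lower pipe ram 2 failed=occurs, Right control pod 2 offline=not → at least one input occurs → occurs.
Ram stack 2 unavailable [OR]: Hydraulic supply unavailable=occurs, Backup accumulator bank 2 is down=not → at least one input occurs → occurs.
Backup path 2 unavailable [AND]: #3 shuttle valve 2 fails=not, Ram stack 2 unavailable=occurs → not all inputs occur → does not occur.
Control pod 2 down [OR]: Standby hydraulic pump 2 is out=not, Backup path 2 unavailable=not → no input occurs → does not occur.
Offshore blowout preventer fails to close [OR]: Shear sequence down=not, Control pod 2 down=not → no input occurs → does not occur.

No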